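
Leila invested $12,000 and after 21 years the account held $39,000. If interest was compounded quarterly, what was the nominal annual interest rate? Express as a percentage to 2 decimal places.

5.65%

The 84-period growth factor is 39,000/12,000 = 3.25.
r/4 = 3.25^(1/84) − 1 ≈ 0.0141305, so r ≈ 4·0.0141305 = 5.65220%.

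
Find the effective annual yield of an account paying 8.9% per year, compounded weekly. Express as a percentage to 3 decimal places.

EAR = (1 + 8.9%/52)^52 − 1 = (1 + 0.00171154)^52 − 1.
(1 + 0.00171154)^52 ≈ 1.092998, so EAR ≈ 9.29975%.

9.300%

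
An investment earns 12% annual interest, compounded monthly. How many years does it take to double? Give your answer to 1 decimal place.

(1 + 0.01)^(12t) = 2.
12t = ln 2 / ln(1 + 0.01) ≈ 0.69315/0.00995033 ≈ 69.6607.
t ≈ 5.8051.

5.8 years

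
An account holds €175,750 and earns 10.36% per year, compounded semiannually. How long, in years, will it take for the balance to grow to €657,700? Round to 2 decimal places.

We need (1 + 0.0518)^(2t) = 3.7422, so 2t = ln 3.7422 / ln 1.0518 ≈ 26.1309.
t ≈ 26.1309/2 = 13.0654 years.

13.07 years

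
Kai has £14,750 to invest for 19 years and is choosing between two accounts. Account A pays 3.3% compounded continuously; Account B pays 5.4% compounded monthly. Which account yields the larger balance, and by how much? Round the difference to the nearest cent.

Account B, by £13,444.39

Account A growth factor: e^(0.033·19) = e^0.627 ≈ 1.8719861883; balance ≈ 27,611.7963.
Account B growth factor: (1 + 0.0045)^228 ≈ 2.7834701431; balance ≈ 41,056.1846.
Account B is larger by 13,444.3883.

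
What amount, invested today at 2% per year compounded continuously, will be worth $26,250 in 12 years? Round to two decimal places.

$20,648.98

P = A·e^(−rt) = 26,250·e^(−0.24).
e^(−0.24) ≈ 0.78662786107, so P ≈ 20,648.9814.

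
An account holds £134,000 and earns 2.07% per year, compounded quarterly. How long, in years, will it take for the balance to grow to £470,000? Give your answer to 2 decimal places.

60.78 years

We need (1 + 0.005175)^(4t) = 3.5075, so 4t = ln 3.5075 / ln 1.005175 ≈ 243.1183.
t ≈ 243.1183/4 = 60.7796 years.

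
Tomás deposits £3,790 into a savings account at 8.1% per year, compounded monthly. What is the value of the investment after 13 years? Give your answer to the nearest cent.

£10,824.67

Periodic rate = 8.1%/12 = 0.00675; periods = 12·13 = 156.
A = 3,790·(1 + 0.00675)^156 ≈ 3,790·2.8561142207 ≈ 10,824.6729.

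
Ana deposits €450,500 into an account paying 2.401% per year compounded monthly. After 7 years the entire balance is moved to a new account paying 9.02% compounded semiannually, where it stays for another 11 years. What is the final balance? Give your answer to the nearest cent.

After 7 years at 2.401%: 450,500 × 1.182820787797 ≈ 532,860.7649.
Then 11 years at 9.02%: 532,860.7649 × 2.639202113131 ≈ 1,406,327.2567.

€1,406,327.26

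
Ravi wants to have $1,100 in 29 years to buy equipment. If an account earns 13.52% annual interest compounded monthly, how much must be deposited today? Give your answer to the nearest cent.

$22.29

Periodic rate = 13.52%/12 = 0.0112667; 348 periods.
P = 1,100/(1 + 0.1352/12)^348 ≈ 1,100/49.3470179 ≈ 22.2911.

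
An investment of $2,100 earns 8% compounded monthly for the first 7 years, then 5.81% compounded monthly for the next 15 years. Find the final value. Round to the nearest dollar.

After 7 years at 8%: 2,100 × 1.747422051 ≈ 3,669.5863.
Then 15 years at 5.81%: 3,669.5863 × 2.385472049 ≈ 8,753.6956.

$8,754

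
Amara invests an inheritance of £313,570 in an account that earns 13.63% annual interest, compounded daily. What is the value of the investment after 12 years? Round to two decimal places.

Growth factor = (1 + 0.1363/365)^4380 ≈ 5.130969816261.
A ≈ 313,570 × 5.130969816261 ≈ 1,608,918.2053.

£1,608,918.21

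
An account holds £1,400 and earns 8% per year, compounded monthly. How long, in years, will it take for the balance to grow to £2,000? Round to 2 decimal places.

(1 + 0.00666667)^(12t) = 2,000/1,400 = 1.4286.
12t·ln(1 + 0.00666667) = ln(1.4286); 12t = 0.35667/0.00664454 ≈ 53.6794.
t ≈ 4.4733 years.

4.47 years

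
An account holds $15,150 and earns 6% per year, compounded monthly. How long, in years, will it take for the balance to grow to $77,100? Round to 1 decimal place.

27.2 years

(1 + 0.005)^(12t) = 77,100/15,150 = 5.0891.
12t·ln(1 + 0.005) = ln(5.0891); 12t = 1.6271/0.00498754 ≈ 326.2334.
t ≈ 27.1861 years.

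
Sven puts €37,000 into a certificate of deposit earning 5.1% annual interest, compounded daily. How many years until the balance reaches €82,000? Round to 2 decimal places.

We need (1 + 0.000139726)^(365t) = 2.2162, so 365t = ln 2.2162 / ln 1.00014 ≈ 5695.8388.
t ≈ 5695.8388/365 = 15.6050 years.

15.61 years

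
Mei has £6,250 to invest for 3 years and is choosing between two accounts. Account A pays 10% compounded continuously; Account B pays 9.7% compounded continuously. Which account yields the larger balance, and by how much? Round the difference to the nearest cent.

A: e^(0.1·3) = e^0.3 ≈ 1.349858808, so 6,250 × 1.349858808 ≈ 8,436.6175.
B: e^(0.097·3) = e^0.291 ≈ 1.337764584, so 6,250 × 1.337764584 ≈ 8,361.0286.
Difference ≈ 75.5889 in favor of A.

Account A, by £75.59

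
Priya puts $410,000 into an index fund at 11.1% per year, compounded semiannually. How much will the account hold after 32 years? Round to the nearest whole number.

Periodic rate = 11.1%/2 = 0.0555; periods = 2·32 = 64.
A = 410,000·(1 + 0.0555)^64 ≈ 410,000·31.719564006287 ≈ 13,005,021.2426.

$13,005,021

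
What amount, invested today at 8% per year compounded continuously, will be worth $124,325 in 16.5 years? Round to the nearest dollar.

P = A·e^(−rt) = 124,325·e^(−1.32).
e^(−1.32) ≈ 0.267135301966, so P ≈ 33,211.5964.

$33,212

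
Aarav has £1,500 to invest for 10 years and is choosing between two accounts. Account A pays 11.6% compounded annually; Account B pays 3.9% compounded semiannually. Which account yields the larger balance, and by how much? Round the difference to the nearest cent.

Account A, by £2,287.87

Account A growth factor: (1 + 0.116)^10 ≈ 2.996690879; balance ≈ 4,495.0363.
Account B growth factor: (1 + 0.0195)^20 ≈ 1.471446927; balance ≈ 2,207.1704.
Account A is larger by 2,287.8659.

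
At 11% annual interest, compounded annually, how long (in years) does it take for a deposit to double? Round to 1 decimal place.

(1 + 0.11)^t = 2.
t = ln 2 / ln(1 + 0.11) ≈ 0.69315/0.10436 ≈ 6.6419.

6.6 years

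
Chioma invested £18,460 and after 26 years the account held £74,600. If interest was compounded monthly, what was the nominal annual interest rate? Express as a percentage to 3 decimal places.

5.383%

The 312-period growth factor is 74,600/18,460 = 4.04117.
r/12 = 4.04117^(1/312) − 1 ≈ 0.0044861, so r ≈ 12·0.0044861 = 5.38332%.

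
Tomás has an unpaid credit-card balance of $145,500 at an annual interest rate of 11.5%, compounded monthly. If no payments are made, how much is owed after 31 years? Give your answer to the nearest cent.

$5,055,348.92

Growth factor = (1 + 0.115/12)^372 ≈ 34.7446661013.
A ≈ 145,500 × 34.7446661013 ≈ 5,055,348.9177.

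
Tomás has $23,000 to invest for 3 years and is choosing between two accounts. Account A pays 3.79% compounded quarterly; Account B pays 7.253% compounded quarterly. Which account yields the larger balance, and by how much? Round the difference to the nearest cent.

Account B, by $2,779.33

A: (1 + 0.009475)^12 ≈ 1.1198163792, so 23,000 × 1.1198163792 ≈ 25,755.7767.
B: (1 + 0.0181325)^12 ≈ 1.2406566575, so 23,000 × 1.2406566575 ≈ 28,535.1031.
Difference ≈ 2,779.3264 in favor of B.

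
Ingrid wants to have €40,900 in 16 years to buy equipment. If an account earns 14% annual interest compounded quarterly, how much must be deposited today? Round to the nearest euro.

Periodic rate = 14%/4 = 0.035; 64 periods.
P = 40,900/(1 + 0.035)^64 ≈ 40,900/9.0402905096 ≈ 4,524.1909.

€4,524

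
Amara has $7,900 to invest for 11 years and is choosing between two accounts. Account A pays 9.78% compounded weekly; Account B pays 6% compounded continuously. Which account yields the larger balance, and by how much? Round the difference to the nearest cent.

Account A growth factor: (1 + 0.0978/52)^572 ≈ 2.9293764976; balance ≈ 23,142.0743.
Account B growth factor: e^(0.06·11) = e^0.66 ≈ 1.9347923344; balance ≈ 15,284.8594.
Account A is larger by 7,857.2149.

Account A, by $7,857.21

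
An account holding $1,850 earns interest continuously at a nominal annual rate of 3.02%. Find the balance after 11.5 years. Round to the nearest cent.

A = P·e^(rt) = 1,850·e^(0.0302·11.5) = 1,850·e^0.3473.
e^0.3473 ≈ 1.415241234, so A ≈ 2,618.1963.

$2,618.20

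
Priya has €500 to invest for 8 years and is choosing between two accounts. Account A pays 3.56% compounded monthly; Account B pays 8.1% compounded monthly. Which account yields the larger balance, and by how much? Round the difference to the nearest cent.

A: (1 + 0.0356/12)^96 ≈ 1.32893568, so 500 × 1.32893568 ≈ 664.4678.
B: (1 + 0.00675)^96 ≈ 1.90755591, so 500 × 1.90755591 ≈ 953.7780.
Difference ≈ 289.3101 in favor of B.

Account B, by €289.31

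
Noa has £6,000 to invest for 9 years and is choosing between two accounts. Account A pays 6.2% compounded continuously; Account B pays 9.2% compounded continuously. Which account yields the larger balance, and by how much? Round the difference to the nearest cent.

Account B, by £3,249.37

A: e^(0.062·9) = e^0.558 ≈ 1.7471746543, so 6,000 × 1.7471746543 ≈ 10,483.0479.
B: e^(0.092·9) = e^0.828 ≈ 2.2887366864, so 6,000 × 2.2887366864 ≈ 13,732.4201.
Difference ≈ 3,249.3722 in favor of B.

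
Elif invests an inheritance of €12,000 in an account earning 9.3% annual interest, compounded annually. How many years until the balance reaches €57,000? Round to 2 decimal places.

(1 + 0.093)^t = 57,000/12,000 = 4.75.
t·ln(1 + 0.093) = ln(4.75); t = 1.5581/0.0889262 ≈ 17.5218.

17.52 years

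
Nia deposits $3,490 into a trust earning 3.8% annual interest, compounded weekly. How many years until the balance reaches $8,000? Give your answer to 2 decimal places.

21.84 years

(1 + 0.000730769)^(52t) = 8,000/3,490 = 2.2923.
52t·ln(1 + 0.000730769) = ln(2.2923); 52t = 0.82954/0.000730502 ≈ 1135.5745.
t ≈ 21.8380 years.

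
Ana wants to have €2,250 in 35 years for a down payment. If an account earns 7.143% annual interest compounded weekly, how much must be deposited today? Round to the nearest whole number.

Growth factor = (1 + 0.07143/52)^1820 ≈ 12.16222053.
P = 2,250/12.16222053 ≈ 184.9991.

€185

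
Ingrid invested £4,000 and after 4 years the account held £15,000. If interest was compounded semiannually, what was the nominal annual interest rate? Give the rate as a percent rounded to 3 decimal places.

35.930%

The 8-period growth factor is 15,000/4,000 = 3.75.
r/2 = 3.75^(1/8) − 1 ≈ 0.179652, so r ≈ 2·0.179652 = 35.93040%.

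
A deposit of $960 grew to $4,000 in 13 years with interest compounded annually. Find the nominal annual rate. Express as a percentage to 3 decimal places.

11.603%

The 13-period growth factor is 4,000/960 = 4.16667.
r = 4.16667^(1/13) − 1 ≈ 0.11603, i.e. 11.60305%.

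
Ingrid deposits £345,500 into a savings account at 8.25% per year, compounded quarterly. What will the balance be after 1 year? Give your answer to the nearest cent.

£374,897.77

Periodic rate = 8.25%/4 = 0.020625; periods = 4·1 = 4.
A = 345,500·(1 + 0.020625)^4 ≈ 345,500·1.08508761943 ≈ 374,897.7725.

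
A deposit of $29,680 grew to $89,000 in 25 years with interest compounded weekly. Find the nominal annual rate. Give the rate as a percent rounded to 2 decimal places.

The 1300-period growth factor is 89,000/29,680 = 2.99865.
r/52 = 2.99865^(1/1300) − 1 ≈ 0.000845098, so r ≈ 52·0.000845098 = 4.39451%.

4.39%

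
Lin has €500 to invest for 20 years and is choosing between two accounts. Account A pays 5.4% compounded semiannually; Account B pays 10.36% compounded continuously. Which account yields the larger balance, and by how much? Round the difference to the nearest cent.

A: (1 + 0.027)^40 ≈ 2.902804207, so 500 × 2.902804207 ≈ 1,451.4021.
B: e^(0.1036·20) = e^2.072 ≈ 7.940688624, so 500 × 7.940688624 ≈ 3,970.3443.
Difference ≈ 2,518.9422 in favor of B.

Account B, by €2,518.94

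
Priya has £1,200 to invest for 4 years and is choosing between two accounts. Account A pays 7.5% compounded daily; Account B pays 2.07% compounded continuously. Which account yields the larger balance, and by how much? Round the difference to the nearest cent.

Account A, by £316.19

Account A growth factor: (1 + 0.075/365)^1460 ≈ 1.349817209; balance ≈ 1,619.7807.
Account B growth factor: e^(0.0207·4) = e^0.0828 ≈ 1.086324522; balance ≈ 1,303.5894.
Account A is larger by 316.1912.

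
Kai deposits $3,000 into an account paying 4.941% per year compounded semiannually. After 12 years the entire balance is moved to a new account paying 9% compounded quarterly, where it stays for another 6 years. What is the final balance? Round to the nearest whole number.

$9,192

After 12 years at 4.941%: 3,000 × 1.796273769 ≈ 5,388.8213.
Then 6 years at 9%: 5,388.8213 × 1.705766576 ≈ 9,192.0713.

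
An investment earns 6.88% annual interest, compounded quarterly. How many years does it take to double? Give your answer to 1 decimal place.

10.2 years

(1 + 0.0172)^(4t) = 2.
4t = ln 2 / ln(1 + 0.0172) ≈ 0.69315/0.0170538 ≈ 40.6448.
t ≈ 10.1612.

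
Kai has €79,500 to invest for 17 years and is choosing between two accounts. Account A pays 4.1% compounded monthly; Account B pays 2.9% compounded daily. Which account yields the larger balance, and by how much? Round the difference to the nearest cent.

Account A, by €29,267.79

Account A growth factor: (1 + 0.041/12)^204 ≈ 2.00533674025; balance ≈ 159,424.2708.
Account B growth factor: (1 + 0.029/365)^6205 ≈ 1.63718845855; balance ≈ 130,156.4825.
Account A is larger by 29,267.7884.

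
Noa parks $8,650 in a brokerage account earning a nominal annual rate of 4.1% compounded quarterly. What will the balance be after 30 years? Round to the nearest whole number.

$29,409

Periodic rate = 4.1%/4 = 0.01025; periods = 4·30 = 120.
A = 8,650·(1 + 0.01025)^120 ≈ 8,650·3.3998761251 ≈ 29,408.9285.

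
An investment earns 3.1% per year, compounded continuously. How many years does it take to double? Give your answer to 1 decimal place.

22.4 years

e^(0.031t) = 2, so 0.031t = ln 2 ≈ 0.69315.
t ≈ 0.69315/0.031 ≈ 22.3596.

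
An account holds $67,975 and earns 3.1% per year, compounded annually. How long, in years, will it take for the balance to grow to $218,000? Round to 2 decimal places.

(1 + 0.031)^t = 218,000/67,975 = 3.2071.
t·ln(1 + 0.031) = ln(3.2071); t = 1.1654/0.0305292 ≈ 38.1718.

38.17 years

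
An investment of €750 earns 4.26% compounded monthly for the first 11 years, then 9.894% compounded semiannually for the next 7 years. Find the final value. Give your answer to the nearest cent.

€2,353.92

After 11 years at 4.26%: 750 × 1.596430498 ≈ 1,197.3229.
Then 7 years at 9.894%: 1,197.3229 × 1.965985896 ≈ 2,353.9199.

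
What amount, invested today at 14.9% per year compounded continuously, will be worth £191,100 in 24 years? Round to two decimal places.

P = A·e^(−rt) = 191,100·e^(−3.576).
e^(−3.576) ≈ 0.0279874243515, so P ≈ 5,348.3968.

£5,348.40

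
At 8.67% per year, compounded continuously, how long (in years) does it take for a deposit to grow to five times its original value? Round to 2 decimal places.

e^(0.0867t) = 5, so 0.0867t = ln 5 ≈ 1.6094.
t ≈ 1.6094/0.0867 ≈ 18.5633.

18.56 years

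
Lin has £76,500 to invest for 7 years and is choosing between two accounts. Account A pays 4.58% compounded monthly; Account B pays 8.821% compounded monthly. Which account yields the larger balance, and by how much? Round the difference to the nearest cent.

A: (1 + 0.0458/12)^84 ≈ 1.37711363592, so 76,500 × 1.37711363592 ≈ 105,349.1931.
B: (1 + 0.08821/12)^84 ≈ 1.85004803039, so 76,500 × 1.85004803039 ≈ 141,528.6743.
Difference ≈ 36,179.4812 in favor of B.

Account B, by £36,179.48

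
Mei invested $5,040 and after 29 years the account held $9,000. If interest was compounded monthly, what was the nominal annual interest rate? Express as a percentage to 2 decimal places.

2.00%

(1 + r/12)^348 = 9,000/5,040 = 1.78571.
1 + r/12 = 1.78571^(1/348) ≈ 1.001668, so r/12 ≈ 0.00166753.
r ≈ 12·0.00166753 = 2.00104%.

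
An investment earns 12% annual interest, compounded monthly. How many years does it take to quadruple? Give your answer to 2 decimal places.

(1 + 0.01)^(12t) = 4.
12t = ln 4 / ln(1 + 0.01) ≈ 1.3863/0.00995033 ≈ 139.3214.
t ≈ 11.6101.

11.61 years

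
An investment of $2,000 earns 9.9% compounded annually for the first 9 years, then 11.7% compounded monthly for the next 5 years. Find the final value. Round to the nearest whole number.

Phase 1: 2,000·(1 + 0.099)^9 ≈ 4,677.4508.
Phase 2: 4,677.4508·(1 + 0.00975)^60 ≈ 8,372.2259.

$8,372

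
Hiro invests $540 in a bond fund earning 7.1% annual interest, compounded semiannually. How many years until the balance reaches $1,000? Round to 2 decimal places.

(1 + 0.0355)^(2t) = 1,000/540 = 1.8519.
2t·ln(1 + 0.0355) = ln(1.8519); 2t = 0.61619/0.0348844 ≈ 17.6637.
t ≈ 8.8318 years.

8.83 years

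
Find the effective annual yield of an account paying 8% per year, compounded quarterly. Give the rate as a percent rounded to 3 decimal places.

8.243%

One year is 4 periods at 0.02 each: (1 + 0.02)^4 ≈ 1.082432.
EAR = 1.082432 − 1 ≈ 8.24322%.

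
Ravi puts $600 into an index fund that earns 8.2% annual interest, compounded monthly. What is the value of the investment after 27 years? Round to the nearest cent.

$5,450.16

Periodic rate = 8.2%/12 = 0.00683333; periods = 12·27 = 324.
A = 600·(1 + 0.082/12)^324 ≈ 600·9.083592688 ≈ 5,450.1556.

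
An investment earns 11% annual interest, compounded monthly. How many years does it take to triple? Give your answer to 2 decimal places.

(1 + 0.00916667)^(12t) = 3.
12t = ln 3 / ln(1 + 0.00916667) ≈ 1.0986/0.00912491 ≈ 120.3971.
t ≈ 10.0331.

10.03 years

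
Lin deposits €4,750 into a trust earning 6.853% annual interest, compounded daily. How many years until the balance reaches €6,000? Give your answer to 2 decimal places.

3.41 years

(1 + 0.000187753)^(365t) = 6,000/4,750 = 1.2632.
365t·ln(1 + 0.000187753) = ln(1.2632); 365t = 0.23361/0.000187736 ≈ 1244.3809.
t ≈ 3.4093 years.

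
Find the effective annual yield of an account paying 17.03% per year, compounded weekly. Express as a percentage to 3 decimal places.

18.533%

EAR = (1 + 17.03%/52)^52 − 1 = (1 + 0.003275)^52 − 1.
(1 + 0.003275)^52 ≈ 1.185331, so EAR ≈ 18.53306%.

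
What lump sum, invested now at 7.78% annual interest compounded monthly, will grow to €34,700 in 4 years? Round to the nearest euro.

Growth factor = (1 + 0.0778/12)^48 ≈ 1.3636917342.
P = 34,700/1.3636917342 ≈ 25,445.6334.

€25,446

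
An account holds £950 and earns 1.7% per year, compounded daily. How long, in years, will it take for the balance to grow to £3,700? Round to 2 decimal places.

79.98 years

We need (1 + 0.0000465753)^(365t) = 3.8947, so 365t = ln 3.8947 / ln 1.000047 ≈ 29192.6523.
t ≈ 29192.6523/365 = 79.9799 years.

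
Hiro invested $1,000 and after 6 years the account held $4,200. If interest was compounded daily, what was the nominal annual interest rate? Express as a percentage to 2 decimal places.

(1 + r/365)^2190 = 4,200/1,000 = 4.2.
1 + r/365 = 4.2^(1/2190) ≈ 1.000656, so r/365 ≈ 0.000655504.
r ≈ 365·0.000655504 = 23.92591%.

23.93%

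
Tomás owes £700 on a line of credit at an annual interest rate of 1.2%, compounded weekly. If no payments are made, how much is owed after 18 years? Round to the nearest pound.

Growth factor = (1 + 0.012/52)^936 ≈ 1.24107145.
A ≈ 700 × 1.24107145 ≈ 868.7500.

£869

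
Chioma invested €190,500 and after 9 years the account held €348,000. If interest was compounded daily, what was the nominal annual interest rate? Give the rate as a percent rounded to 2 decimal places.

6.70%

The 3285-period growth factor is 348,000/190,500 = 1.82677.
r/365 = 1.82677^(1/3285) − 1 ≈ 0.000183442, so r ≈ 365·0.000183442 = 6.69562%.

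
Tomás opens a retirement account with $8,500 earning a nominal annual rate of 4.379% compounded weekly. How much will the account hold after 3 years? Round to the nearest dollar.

Growth factor = (1 + 0.04379/52)^156 ≈ 1.140326605.
A ≈ 8,500 × 1.140326605 ≈ 9,692.7761.

$9,693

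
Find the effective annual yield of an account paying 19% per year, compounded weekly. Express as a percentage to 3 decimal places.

One year is 52 periods at 0.00365385 each: (1 + 0.00365385)^52 ≈ 1.208831.
EAR = 1.208831 − 1 ≈ 20.88309%.

20.883%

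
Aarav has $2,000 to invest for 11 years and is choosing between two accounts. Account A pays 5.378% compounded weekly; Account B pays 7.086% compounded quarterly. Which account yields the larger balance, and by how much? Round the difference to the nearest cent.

A: (1 + 0.05378/52)^572 ≈ 1.806288695, so 2,000 × 1.806288695 ≈ 3,612.5774.
B: (1 + 0.017715)^44 ≈ 2.165467778, so 2,000 × 2.165467778 ≈ 4,330.9356.
Difference ≈ 718.3582 in favor of B.

Account B, by $718.36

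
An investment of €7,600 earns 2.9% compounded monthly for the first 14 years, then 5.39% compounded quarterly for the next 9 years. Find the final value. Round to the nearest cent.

€18,458.39

Phase 1: 7,600·(1 + 0.029/12)^168 ≈ 11,400.5141.
Phase 2: 11,400.5141·(1 + 0.013475)^36 ≈ 18,458.3928.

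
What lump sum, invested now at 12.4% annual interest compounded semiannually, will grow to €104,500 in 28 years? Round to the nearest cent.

€3,598.68

Growth factor = (1 + 0.062)^56 ≈ 29.0384170132.
P = 104,500/29.0384170132 ≈ 3,598.6810.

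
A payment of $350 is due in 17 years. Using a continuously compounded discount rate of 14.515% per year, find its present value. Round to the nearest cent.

$29.68

P = A·e^(−rt) = 350·e^(−2.46755).
e^(−2.46755) ≈ 0.084792346, so P ≈ 29.6773.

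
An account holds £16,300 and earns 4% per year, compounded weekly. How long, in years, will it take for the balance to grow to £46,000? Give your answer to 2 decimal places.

25.95 years

We need (1 + 0.000769231)^(52t) = 2.8221, so 52t = ln 2.8221 / ln 1.000769 ≈ 1349.2378.
t ≈ 1349.2378/52 = 25.9469 years.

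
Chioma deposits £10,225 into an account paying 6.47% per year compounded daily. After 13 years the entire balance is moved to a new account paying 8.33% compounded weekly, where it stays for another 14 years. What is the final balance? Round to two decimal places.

£76,030.01

Phase 1: 10,225·(1 + 0.0647/365)^4745 ≈ 23,709.1527.
Phase 2: 23,709.1527·(1 + 0.0833/52)^728 ≈ 76,030.0061.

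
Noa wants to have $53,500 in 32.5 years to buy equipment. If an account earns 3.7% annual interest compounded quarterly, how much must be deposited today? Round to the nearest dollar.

Periodic rate = 3.7%/4 = 0.00925; 130 periods.
P = 53,500/(1 + 0.00925)^130 ≈ 53,500/3.3100804612 ≈ 16,162.7491.

$16,163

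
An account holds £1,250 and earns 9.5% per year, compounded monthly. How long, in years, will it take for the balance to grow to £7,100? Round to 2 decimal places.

18.36 years

We need (1 + 0.00791667)^(12t) = 5.68, so 12t = ln 5.68 / ln 1.007917 ≈ 220.2717.
t ≈ 220.2717/12 = 18.3560 years.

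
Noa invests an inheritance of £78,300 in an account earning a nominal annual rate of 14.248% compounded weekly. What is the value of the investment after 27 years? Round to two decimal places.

Periodic rate = 14.248%/52 = 0.00274; periods = 52·27 = 1404.
A = 78,300·(1 + 0.00274)^1404 ≈ 78,300·46.60460109516 ≈ 3,649,140.2658.

£3,649,140.27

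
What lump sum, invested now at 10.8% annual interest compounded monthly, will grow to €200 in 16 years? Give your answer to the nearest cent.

Growth factor = (1 + 0.009)^192 ≈ 5.58603841.
P = 200/5.58603841 ≈ 35.8035.

€35.80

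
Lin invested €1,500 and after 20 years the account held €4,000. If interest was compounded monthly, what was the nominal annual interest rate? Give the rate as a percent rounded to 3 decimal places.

4.914%

The 240-period growth factor is 4,000/1,500 = 2.66667.
r/12 = 2.66667^(1/240) − 1 ≈ 0.00409515, so r ≈ 12·0.00409515 = 4.91418%.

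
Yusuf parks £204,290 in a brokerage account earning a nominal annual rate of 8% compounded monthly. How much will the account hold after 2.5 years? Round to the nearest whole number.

£249,355

Growth factor = (1 + 0.08/12)^30 ≈ 1.22059235959.
A ≈ 204,290 × 1.22059235959 ≈ 249,354.8131.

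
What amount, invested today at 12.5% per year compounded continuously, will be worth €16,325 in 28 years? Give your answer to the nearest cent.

€492.97

P = A·e^(−rt) = 16,325·e^(−3.5).
e^(−3.5) ≈ 0.030197383422, so P ≈ 492.9723.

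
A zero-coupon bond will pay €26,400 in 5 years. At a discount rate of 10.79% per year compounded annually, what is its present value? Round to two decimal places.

€15,816.16

Growth factor = (1 + 0.1079)^5 ≈ 1.6691786143.
P = 26,400/1.6691786143 ≈ 15,816.1624.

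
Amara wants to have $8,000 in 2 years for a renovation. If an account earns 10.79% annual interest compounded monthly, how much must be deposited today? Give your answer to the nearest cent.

Growth factor = (1 + 0.1079/12)^24 ≈ 1.239658051.
P = 8,000/1.239658051 ≈ 6,453.3925.

$6,453.39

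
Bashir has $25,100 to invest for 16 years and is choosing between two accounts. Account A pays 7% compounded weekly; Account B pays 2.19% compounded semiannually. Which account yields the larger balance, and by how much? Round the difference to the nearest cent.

A: (1 + 0.07/52)^832 ≈ 3.0625467152, so 25,100 × 3.0625467152 ≈ 76,869.9226.
B: (1 + 0.01095)^32 ≈ 1.4169340967, so 25,100 × 1.4169340967 ≈ 35,565.0458.
Difference ≈ 41,304.8767 in favor of A.

Account A, by $41,304.88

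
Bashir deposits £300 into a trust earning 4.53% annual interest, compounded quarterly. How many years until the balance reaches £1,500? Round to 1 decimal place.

(1 + 0.011325)^(4t) = 1,500/300 = 5.
4t·ln(1 + 0.011325) = ln(5); 4t = 1.6094/0.0112614 ≈ 142.9169.
t ≈ 35.7292 years.

35.7 years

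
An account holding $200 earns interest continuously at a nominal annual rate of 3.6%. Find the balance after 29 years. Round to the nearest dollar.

A = P·e^(rt) = 200·e^(0.036·29) = 200·e^1.044.
e^1.044 ≈ 2.84055655, so A ≈ 568.1113.

$568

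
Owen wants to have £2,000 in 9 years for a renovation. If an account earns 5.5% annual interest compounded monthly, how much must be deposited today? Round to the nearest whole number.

£1,221

Growth factor = (1 + 0.055/12)^108 ≈ 1.638644014.
P = 2,000/1.638644014 ≈ 1,220.5213.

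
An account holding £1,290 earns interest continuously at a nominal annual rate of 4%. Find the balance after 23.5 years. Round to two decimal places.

£3,302.38

A = P·e^(rt) = 1,290·e^(0.04·23.5) = 1,290·e^0.94.
e^0.94 ≈ 2.559981418, so A ≈ 3,302.3760.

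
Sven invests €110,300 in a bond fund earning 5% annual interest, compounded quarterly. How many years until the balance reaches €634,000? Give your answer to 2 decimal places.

35.20 years

We need (1 + 0.0125)^(4t) = 5.748, so 4t = ln 5.748 / ln 1.0125 ≈ 140.7802.
t ≈ 140.7802/4 = 35.1951 years.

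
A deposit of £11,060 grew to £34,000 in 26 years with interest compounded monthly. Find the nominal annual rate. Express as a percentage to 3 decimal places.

4.327%

(1 + r/12)^312 = 34,000/11,060 = 3.07414.
1 + r/12 = 3.07414^(1/312) ≈ 1.003606, so r/12 ≈ 0.00360593.
r ≈ 12·0.00360593 = 4.32711%.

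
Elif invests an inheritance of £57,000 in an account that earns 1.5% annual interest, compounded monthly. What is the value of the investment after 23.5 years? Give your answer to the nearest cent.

Growth factor = (1 + 0.00125)^282 ≈ 1.4223065303.
A ≈ 57,000 × 1.4223065303 ≈ 81,071.4722.

£81,071.47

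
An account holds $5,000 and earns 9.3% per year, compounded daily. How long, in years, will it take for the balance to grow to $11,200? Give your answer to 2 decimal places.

We need (1 + 0.000254795)^(365t) = 2.24, so 365t = ln 2.24 / ln 1.000255 ≈ 3165.6042.
t ≈ 3165.6042/365 = 8.6729 years.

8.67 years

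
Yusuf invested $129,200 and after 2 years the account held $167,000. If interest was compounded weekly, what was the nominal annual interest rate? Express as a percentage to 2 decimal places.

12.85%

(1 + r/52)^104 = 167,000/129,200 = 1.29257.
1 + r/52 = 1.29257^(1/104) ≈ 1.002471, so r/52 ≈ 0.00247066.
r ≈ 52·0.00247066 = 12.84746%.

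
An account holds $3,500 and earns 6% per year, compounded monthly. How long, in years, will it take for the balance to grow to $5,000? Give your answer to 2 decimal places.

(1 + 0.005)^(12t) = 5,000/3,500 = 1.4286.
12t·ln(1 + 0.005) = ln(1.4286); 12t = 0.35667/0.00498754 ≈ 71.5132.
t ≈ 5.9594 years.

5.96 years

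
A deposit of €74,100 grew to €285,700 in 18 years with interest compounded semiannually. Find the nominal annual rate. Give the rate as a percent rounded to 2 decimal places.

The 36-period growth factor is 285,700/74,100 = 3.8556.
r/2 = 3.8556^(1/36) − 1 ≈ 0.0381983, so r ≈ 2·0.0381983 = 7.63967%.

7.64%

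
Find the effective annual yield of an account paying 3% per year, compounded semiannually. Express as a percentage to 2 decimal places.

One year is 2 periods at 0.015 each: (1 + 0.015)^2 ≈ 1.030225.
EAR = 1.030225 − 1 ≈ 3.02250%.

3.02%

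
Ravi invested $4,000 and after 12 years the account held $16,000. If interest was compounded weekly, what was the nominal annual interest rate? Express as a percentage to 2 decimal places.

The 624-period growth factor is 16,000/4,000 = 4.
r/52 = 4^(1/624) − 1 ≈ 0.0022241, so r ≈ 52·0.0022241 = 11.56530%.

11.57%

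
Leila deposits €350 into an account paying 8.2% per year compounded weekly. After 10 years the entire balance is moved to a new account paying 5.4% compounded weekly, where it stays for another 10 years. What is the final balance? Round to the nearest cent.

€1,362.41

Phase 1: 350·(1 + 0.082/52)^520 ≈ 794.1619.
Phase 2: 794.1619·(1 + 0.054/52)^520 ≈ 1,362.4054.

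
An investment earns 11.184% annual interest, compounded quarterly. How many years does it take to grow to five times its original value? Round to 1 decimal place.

(1 + 0.02796)^(4t) = 5.
4t = ln 5 / ln(1 + 0.02796) ≈ 1.6094/0.0275763 ≈ 58.3632.
t ≈ 14.5908.

14.6 years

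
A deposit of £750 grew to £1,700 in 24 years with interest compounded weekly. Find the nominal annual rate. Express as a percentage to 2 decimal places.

(1 + r/52)^1248 = 1,700/750 = 2.26667.
1 + r/52 = 2.26667^(1/1248) ≈ 1.000656, so r/52 ≈ 0.000655912.
r ≈ 52·0.000655912 = 3.41074%.

3.41%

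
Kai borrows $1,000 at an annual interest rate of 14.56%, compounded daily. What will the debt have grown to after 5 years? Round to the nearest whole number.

Periodic rate = 14.56%/365 = 0.000398904; periods = 365·5 = 1825.
A = 1,000·(1 + 0.1456/365)^1825 ≈ 1,000·2.070633994 ≈ 2,070.6340.

$2,071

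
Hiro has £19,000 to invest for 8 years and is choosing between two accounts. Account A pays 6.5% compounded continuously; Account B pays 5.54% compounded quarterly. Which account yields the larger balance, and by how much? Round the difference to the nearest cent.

Account A, by £2,452.40

Account A growth factor: e^(0.065·8) = e^0.52 ≈ 1.6820276497; balance ≈ 31,958.5253.
Account B growth factor: (1 + 0.01385)^32 ≈ 1.5529539438; balance ≈ 29,506.1249.
Account A is larger by 2,452.4004.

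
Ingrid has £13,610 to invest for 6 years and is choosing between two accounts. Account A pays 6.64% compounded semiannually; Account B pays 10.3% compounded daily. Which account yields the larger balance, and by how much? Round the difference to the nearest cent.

Account B, by £5,106.73

Account A growth factor: (1 + 0.0332)^12 ≈ 1.4798332121; balance ≈ 20,140.5300.
Account B growth factor: (1 + 0.103/365)^2190 ≈ 1.855052169; balance ≈ 25,247.2600.
Account B is larger by 5,106.7300.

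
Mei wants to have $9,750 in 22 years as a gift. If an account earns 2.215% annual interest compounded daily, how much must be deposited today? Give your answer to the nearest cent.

Growth factor = (1 + 0.02215/365)^8030 ≈ 1.627890842.
P = 9,750/1.627890842 ≈ 5,989.3451.

$5,989.35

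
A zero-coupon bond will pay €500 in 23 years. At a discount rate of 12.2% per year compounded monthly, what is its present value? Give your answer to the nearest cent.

Growth factor = (1 + 0.122/12)^276 ≈ 16.3108758.
P = 500/16.3108758 ≈ 30.6544.

€30.65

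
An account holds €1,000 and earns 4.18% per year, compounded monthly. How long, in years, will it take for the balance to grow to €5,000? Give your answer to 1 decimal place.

We need (1 + 0.00348333)^(12t) = 5, so 12t = ln 5 / ln 1.003483 ≈ 462.8438.
t ≈ 462.8438/12 = 38.5703 years.

38.6 years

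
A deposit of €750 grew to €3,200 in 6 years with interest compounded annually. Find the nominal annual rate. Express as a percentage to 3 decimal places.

(1 + r)^6 = 3,200/750 = 4.26667.
1 + r = 4.26667^(1/6) ≈ 1.273546, so r ≈ 0.273546.
r ≈ 27.35464%.

27.355%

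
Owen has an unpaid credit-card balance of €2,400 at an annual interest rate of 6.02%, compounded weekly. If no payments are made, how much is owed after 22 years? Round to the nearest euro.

Growth factor = (1 + 0.0602/52)^1144 ≈ 3.757049595.
A ≈ 2,400 × 3.757049595 ≈ 9,016.9190.

€9,017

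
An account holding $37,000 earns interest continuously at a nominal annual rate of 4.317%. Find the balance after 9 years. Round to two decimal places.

$54,568.02

A = P·e^(rt) = 37,000·e^(0.04317·9) = 37,000·e^0.38853.
e^0.38853 ≈ 1.4748112271, so A ≈ 54,568.0154.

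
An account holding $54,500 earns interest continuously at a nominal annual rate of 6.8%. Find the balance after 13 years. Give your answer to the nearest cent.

A = P·e^(rt) = 54,500·e^(0.068·13) = 54,500·e^0.884.
e^0.884 ≈ 2.42056261818, so A ≈ 131,920.6627.

$131,920.66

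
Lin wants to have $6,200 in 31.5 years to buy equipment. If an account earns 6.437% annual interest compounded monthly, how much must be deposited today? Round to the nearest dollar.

Growth factor = (1 + 0.06437/12)^378 ≈ 7.555199718.
P = 6,200/7.555199718 ≈ 820.6269.

$821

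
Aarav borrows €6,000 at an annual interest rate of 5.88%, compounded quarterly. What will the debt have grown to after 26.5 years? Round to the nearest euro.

€28,180

Periodic rate = 5.88%/4 = 0.0147; periods = 4·26.5 = 106.
A = 6,000·(1 + 0.0147)^106 ≈ 6,000·4.6966911216 ≈ 28,180.1467.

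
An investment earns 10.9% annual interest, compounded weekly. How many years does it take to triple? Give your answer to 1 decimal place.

10.1 years

(1 + 0.00209615)^(52t) = 3.
52t = ln 3 / ln(1 + 0.00209615) ≈ 1.0986/0.00209396 ≈ 524.6577.
t ≈ 10.0896.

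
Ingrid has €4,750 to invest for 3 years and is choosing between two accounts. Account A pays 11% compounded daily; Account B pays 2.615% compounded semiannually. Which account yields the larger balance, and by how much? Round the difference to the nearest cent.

A: (1 + 0.11/365)^1095 ≈ 1.390898977, so 4,750 × 1.390898977 ≈ 6,606.7701.
B: (1 + 0.013075)^6 ≈ 1.08105948, so 4,750 × 1.08105948 ≈ 5,135.0325.
Difference ≈ 1,471.7376 in favor of A.

Account A, by €1,471.74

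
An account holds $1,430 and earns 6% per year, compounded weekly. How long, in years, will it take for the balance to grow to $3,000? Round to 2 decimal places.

12.36 years

(1 + 0.00115385)^(52t) = 3,000/1,430 = 2.0979.
52t·ln(1 + 0.00115385) = ln(2.0979); 52t = 0.74094/0.00115318 ≈ 642.5165.
t ≈ 12.3561 years.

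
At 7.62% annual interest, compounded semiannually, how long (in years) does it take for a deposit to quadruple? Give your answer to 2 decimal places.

(1 + 0.0381)^(2t) = 4.
2t = ln 4 / ln(1 + 0.0381) ≈ 1.3863/0.0373921 ≈ 37.0745.
t ≈ 18.5373.

18.54 years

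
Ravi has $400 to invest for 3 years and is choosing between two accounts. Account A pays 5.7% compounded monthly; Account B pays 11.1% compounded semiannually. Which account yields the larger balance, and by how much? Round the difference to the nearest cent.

Account B, by $78.70

A: (1 + 0.00475)^36 ≈ 1.1860105, so 400 × 1.1860105 ≈ 474.4042.
B: (1 + 0.0555)^6 ≈ 1.38276834, so 400 × 1.38276834 ≈ 553.1073.
Difference ≈ 78.7031 in favor of B.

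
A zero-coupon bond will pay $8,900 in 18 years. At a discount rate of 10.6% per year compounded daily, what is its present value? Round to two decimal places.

Growth factor = (1 + 0.106/365)^6570 ≈ 6.737729519.
P = 8,900/6.737729519 ≈ 1,320.9198.

$1,320.92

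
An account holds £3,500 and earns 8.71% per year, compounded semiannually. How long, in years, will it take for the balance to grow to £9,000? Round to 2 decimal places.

(1 + 0.04355)^(2t) = 9,000/3,500 = 2.5714.
2t·ln(1 + 0.04355) = ln(2.5714); 2t = 0.94446/0.0426284 ≈ 22.1557.
t ≈ 11.0779 years.

11.08 years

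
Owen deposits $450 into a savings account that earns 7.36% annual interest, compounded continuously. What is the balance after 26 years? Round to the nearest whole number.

$3,050

A = P·e^(rt) = 450·e^(0.0736·26) = 450·e^1.9136.
e^1.9136 ≈ 6.777443731, so A ≈ 3,049.8497.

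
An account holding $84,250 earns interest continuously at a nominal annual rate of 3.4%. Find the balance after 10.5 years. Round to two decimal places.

A = P·e^(rt) = 84,250·e^(0.034·10.5) = 84,250·e^0.357.
e^0.357 ≈ 1.42903586985, so A ≈ 120,396.2720.

$120,396.27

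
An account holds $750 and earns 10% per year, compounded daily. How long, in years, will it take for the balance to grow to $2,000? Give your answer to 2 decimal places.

9.81 years

(1 + 0.000273973)^(365t) = 2,000/750 = 2.6667.
365t·ln(1 + 0.000273973) = ln(2.6667); 365t = 0.98083/0.000273935 ≈ 3580.5172.
t ≈ 9.8096 years.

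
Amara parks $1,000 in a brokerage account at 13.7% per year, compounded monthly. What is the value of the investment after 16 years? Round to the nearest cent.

Growth factor = (1 + 0.137/12)^192 ≈ 8.842607158.
A ≈ 1,000 × 8.842607158 ≈ 8,842.6072.

$8,842.61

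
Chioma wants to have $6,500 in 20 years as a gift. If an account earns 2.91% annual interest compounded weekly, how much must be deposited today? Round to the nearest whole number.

$3,633

Growth factor = (1 + 0.0291/52)^1040 ≈ 1.789322779.
P = 6,500/1.789322779 ≈ 3,632.6593.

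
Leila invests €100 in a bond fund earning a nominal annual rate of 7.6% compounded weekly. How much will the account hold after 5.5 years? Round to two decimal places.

€151.85

Periodic rate = 7.6%/52 = 0.00146154; periods = 52·5.5 = 286.
A = 100·(1 + 0.076/52)^286 ≈ 100·1.51845722 ≈ 151.8457.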